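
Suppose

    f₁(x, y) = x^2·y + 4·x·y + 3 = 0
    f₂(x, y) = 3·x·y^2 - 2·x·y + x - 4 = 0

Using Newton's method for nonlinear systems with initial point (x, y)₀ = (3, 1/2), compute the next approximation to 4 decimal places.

At (3, 1/2): F = (13.5000, -1.7500).
Jacobian J = [[2·x·y + 4·y, x^2 + 4·x], [3·y^2 - 2·y + 1, 6·x·y - 2·x]].
At the point, J = [[5.0000, 21.0000], [0.7500, 3.0000]] (det J = -0.7500).
Solving J·Δ = −F gives Δ = (103.0000, -25.1667).
Then the next iterate is (x, y)₁ = (106.0000, -24.6667).

(106.0000, -24.6667)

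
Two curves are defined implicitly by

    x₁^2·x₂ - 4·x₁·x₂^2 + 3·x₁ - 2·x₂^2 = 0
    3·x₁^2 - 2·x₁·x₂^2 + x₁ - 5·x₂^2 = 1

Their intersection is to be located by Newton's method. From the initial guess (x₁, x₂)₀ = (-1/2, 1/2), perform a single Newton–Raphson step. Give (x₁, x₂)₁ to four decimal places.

At (-1/2, 1/2): F = (-1.3750, -1.7500).
Jacobian J = [[2·x₁·x₂ - 4·x₂^2 + 3, x₁^2 - 8·x₁·x₂ - 4·x₂], [6·x₁ - 2·x₂^2 + 1, -4·x₁·x₂ - 10·x₂]].
At the point, J = [[1.5000, 0.2500], [-2.5000, -4.0000]] (det J = -5.3750).
Solving J·Δ = −F gives Δ = (1.1047, -1.1279).
Then the next iterate is (x₁, x₂)₁ = (0.6047, -0.6279).

(0.6047, -0.6279)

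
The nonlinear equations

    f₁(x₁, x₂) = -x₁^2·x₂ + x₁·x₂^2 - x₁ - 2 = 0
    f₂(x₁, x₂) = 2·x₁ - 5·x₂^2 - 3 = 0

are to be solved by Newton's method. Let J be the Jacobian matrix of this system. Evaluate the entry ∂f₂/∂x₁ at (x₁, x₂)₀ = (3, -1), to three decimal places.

2.000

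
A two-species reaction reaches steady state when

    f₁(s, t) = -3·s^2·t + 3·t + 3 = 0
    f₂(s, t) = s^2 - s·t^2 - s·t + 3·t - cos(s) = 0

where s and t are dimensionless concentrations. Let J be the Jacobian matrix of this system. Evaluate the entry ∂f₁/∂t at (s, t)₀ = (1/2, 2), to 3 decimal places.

2.250

∂f₁/∂t = -3·s^2 + 3.
At (1/2, 2) this is 2.250.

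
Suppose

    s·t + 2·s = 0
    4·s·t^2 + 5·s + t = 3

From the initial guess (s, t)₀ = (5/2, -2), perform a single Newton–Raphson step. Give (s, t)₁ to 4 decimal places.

(0.2381, -2.0000)

At (5/2, -2): F = (0.0000, 47.5000).
Jacobian J = [[t + 2, s], [4·t^2 + 5, 8·s·t + 1]].
At the point, J = [[0.0000, 2.5000], [21.0000, -39.0000]] (det J = -52.5000).
Solving J·Δ = −F gives Δ = (-2.2619, 0.0000).
Then the next iterate is (s, t)₁ = (0.2381, -2.0000).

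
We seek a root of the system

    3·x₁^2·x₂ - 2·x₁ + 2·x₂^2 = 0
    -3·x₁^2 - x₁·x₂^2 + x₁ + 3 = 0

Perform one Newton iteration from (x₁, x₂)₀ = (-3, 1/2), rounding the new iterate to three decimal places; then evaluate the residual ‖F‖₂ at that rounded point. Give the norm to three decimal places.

8.372

At (-3, 1/2): F = (20.000, -26.250).
Jacobian J = [[6·x₁·x₂ - 2, 3·x₁^2 + 4·x₂], [-6·x₁ - x₂^2 + 1, -2·x₁·x₂]].
At the point, J = [[-11.000, 29.000], [18.750, 3.000]] (det J = -576.750).
Solving J·Δ = −F gives Δ = (1.424, -0.150).
Then the next iterate is (x₁, x₂)₁ = (-1.576, 0.350).
Re-evaluating at (-1.576, 0.350): F = (6.00496, -5.83427), so ‖F‖₂ = 8.372.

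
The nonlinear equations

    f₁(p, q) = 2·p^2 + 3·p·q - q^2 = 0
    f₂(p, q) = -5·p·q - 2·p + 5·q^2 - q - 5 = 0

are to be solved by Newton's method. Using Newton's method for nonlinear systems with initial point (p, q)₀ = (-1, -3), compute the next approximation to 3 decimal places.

(-0.525, -1.609)

At (-1, -3): F = (2.000, 30.000).
Jacobian J = [[4·p + 3·q, 3·p - 2·q], [-5·q - 2, -5·p + 10·q - 1]].
At the point, J = [[-13.000, 3.000], [13.000, -26.000]] (det J = 299.000).
Solving J·Δ = −F gives Δ = (0.475, 1.391).
Then the next iterate is (p, q)₁ = (-0.525, -1.609).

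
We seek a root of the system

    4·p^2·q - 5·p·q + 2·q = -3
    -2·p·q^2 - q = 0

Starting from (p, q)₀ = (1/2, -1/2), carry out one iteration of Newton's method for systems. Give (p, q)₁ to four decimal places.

At (1/2, -1/2): F = (2.7500, 0.2500).
Jacobian J = [[8·p·q - 5·q, 4·p^2 - 5·p + 2], [-2·q^2, -4·p·q - 1]].
At the point, J = [[0.5000, 0.5000], [-0.5000, 0.0000]] (det J = 0.2500).
Solving J·Δ = −F gives Δ = (0.5000, -6.0000).
Then the next iterate is (p, q)₁ = (1.0000, -6.5000).

(1.0000, -6.5000)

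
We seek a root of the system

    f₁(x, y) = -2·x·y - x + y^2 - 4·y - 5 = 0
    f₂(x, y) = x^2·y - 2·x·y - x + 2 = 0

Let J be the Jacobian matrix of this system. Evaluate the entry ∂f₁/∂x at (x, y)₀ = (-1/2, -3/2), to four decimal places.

∂f₁/∂x = -2·y - 1.
At (-1/2, -3/2) this is 2.0000.

2.0000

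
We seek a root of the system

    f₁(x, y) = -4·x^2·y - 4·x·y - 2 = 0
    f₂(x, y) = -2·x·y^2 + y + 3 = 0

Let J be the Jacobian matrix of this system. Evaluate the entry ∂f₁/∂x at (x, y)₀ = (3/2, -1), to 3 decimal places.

∂f₁/∂x = -8·x·y - 4·y.
At (3/2, -1) this is 16.000.

16.000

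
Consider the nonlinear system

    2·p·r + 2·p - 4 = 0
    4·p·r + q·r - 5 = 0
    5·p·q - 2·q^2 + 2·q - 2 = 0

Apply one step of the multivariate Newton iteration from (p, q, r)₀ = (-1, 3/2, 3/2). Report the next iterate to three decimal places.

(-1.667, -0.278, -4.667)

At (-1, 3/2, 3/2): F = (-9.000, -8.750, -11.000).
Jacobian J = [[2·r + 2, 0, 2·p], [4·r, r, 4·p + q], [5·q, 5·p - 4·q + 2, 0]].
At the point, J = [[5.000, 0.000, -2.000], [6.000, 1.500, -2.500], [7.500, -9.000, 0.000]] (det J = 18.000).
Solving J·Δ = −F gives Δ = (-0.667, -1.778, -6.167).
Then the next iterate is (p, q, r)₁ = (-1.667, -0.278, -4.667).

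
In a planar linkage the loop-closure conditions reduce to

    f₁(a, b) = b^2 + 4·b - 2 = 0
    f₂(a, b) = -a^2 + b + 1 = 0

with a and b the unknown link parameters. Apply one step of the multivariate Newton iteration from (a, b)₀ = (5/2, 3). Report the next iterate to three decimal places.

(1.670, 1.100)

At (5/2, 3): F = (19.000, -2.250).
Jacobian J = [[0, 2·b + 4], [-2·a, 1]].
At the point, J = [[0.000, 10.000], [-5.000, 1.000]] (det J = 50.000).
Solving J·Δ = −F gives Δ = (-0.830, -1.900).
Then the next iterate is (a, b)₁ = (1.670, 1.100).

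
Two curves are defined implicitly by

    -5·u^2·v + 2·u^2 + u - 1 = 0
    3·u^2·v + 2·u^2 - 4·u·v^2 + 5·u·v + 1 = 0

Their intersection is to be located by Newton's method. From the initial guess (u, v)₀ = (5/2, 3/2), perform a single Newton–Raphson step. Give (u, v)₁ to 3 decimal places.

At (5/2, 3/2): F = (-32.875, 37.875).
Jacobian J = [[-10·u·v + 4·u + 1, -5·u^2], [6·u·v + 4·u - 4·v^2 + 5·v, 3·u^2 - 8·u·v + 5·u]].
At the point, J = [[-26.500, -31.250], [31.000, 1.250]] (det J = 935.625).
Solving J·Δ = −F gives Δ = (-1.221, -0.016).
Then the next iterate is (u, v)₁ = (1.279, 1.484).

(1.279, 1.484)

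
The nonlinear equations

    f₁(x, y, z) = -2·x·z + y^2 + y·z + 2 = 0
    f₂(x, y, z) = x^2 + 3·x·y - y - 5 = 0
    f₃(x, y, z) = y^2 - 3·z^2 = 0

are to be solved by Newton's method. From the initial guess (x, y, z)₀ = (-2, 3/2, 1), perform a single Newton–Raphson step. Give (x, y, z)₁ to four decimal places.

At (-2, 3/2, 1): F = (9.7500, -11.5000, -0.7500).
Jacobian J = [[-2·z, 2·y + z, -2·x + y], [2·x + 3·y, 3·x - 1, 0], [0, 2·y, -6·z]].
At the point, J = [[-2.0000, 4.0000, 5.5000], [0.5000, -7.0000, 0.0000], [0.0000, 3.0000, -6.0000]] (det J = -63.7500).
Solving J·Δ = −F gives Δ = (-1.3353, -1.7382, -0.9941).
Then the next iterate is (x, y, z)₁ = (-3.3353, -0.2382, 0.0059).

(-3.3353, -0.2382, 0.0059)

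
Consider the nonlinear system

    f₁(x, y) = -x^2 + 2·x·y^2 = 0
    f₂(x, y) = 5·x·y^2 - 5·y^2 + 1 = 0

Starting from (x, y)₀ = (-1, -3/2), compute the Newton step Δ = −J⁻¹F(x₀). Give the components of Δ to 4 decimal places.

(0.2824, 0.6108)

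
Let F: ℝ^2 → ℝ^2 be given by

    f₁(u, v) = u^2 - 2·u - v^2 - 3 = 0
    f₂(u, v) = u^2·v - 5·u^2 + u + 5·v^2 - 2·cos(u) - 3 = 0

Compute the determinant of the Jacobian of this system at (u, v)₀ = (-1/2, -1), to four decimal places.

17.1677

J = [[2·u - 2, -2·v], [2·u·v - 10·u + 2·sin(u) + 1, u^2 + 10·v]].
At the point, J = [[-3.0000, 2.0000], [6.041149, -9.7500]].
det J = 17.1677.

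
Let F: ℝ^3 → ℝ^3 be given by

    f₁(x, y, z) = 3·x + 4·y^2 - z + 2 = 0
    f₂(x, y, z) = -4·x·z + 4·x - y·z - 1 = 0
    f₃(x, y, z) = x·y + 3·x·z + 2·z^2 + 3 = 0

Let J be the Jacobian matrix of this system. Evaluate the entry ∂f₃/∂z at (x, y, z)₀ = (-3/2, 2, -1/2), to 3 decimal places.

-6.500

∂f₃/∂z = 3·x + 4·z.
At (-3/2, 2, -1/2) this is -6.500.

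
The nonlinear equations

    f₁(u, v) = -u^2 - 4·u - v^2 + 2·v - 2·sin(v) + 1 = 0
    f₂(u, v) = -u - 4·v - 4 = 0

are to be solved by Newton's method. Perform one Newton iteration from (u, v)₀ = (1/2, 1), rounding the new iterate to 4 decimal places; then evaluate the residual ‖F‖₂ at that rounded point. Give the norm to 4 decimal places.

3.4167

At (1/2, 1): F = (-1.932942, -8.5000).
Jacobian J = [[-2·u - 4, -2·v - 2·cos(v) + 2], [-1, -4]].
At the point, J = [[-5.0000, -1.080605], [-1.0000, -4.0000]] (det J = 18.919395).
Solving J·Δ = −F gives Δ = (0.0768, -2.1442).
Then the next iterate is (u, v)₁ = (0.5768, -1.1442).
Re-evaluating at (0.5768, -1.1442): F = (-3.416733, 0.0000), so ‖F‖₂ = 3.4167.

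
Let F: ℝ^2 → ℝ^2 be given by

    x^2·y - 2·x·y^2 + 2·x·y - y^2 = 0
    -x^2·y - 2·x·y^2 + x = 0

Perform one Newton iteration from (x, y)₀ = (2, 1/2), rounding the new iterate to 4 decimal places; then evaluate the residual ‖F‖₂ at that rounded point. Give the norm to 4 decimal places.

At (2, 1/2): F = (2.7500, -1.0000).
Jacobian J = [[2·x·y - 2·y^2 + 2·y, x^2 - 4·x·y + 2·x - 2·y], [-2·x·y - 2·y^2 + 1, -x^2 - 4·x·y]].
At the point, J = [[2.5000, 3.0000], [-1.5000, -8.0000]] (det J = -15.5000).
Solving J·Δ = −F gives Δ = (-1.2258, 0.1048).
Then the next iterate is (x, y)₁ = (0.7742, 0.6048).
Re-evaluating at (0.7742, 0.6048): F = (0.366819, -0.154687), so ‖F‖₂ = 0.3981.

0.3981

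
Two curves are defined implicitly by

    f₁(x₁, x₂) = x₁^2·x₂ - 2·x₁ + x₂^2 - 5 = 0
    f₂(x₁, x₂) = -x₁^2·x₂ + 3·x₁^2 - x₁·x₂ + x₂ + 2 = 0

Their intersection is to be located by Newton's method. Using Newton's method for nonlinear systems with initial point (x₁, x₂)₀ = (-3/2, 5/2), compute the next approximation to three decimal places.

(0.960, 4.362)

At (-3/2, 5/2): F = (9.875, 9.375).
Jacobian J = [[2·x₁·x₂ - 2, x₁^2 + 2·x₂], [-2·x₁·x₂ + 6·x₁ - x₂, -x₁^2 - x₁ + 1]].
At the point, J = [[-9.500, 7.250], [-4.000, 0.250]] (det J = 26.625).
Solving J·Δ = −F gives Δ = (2.460, 1.862).
Then the next iterate is (x₁, x₂)₁ = (0.960, 4.362).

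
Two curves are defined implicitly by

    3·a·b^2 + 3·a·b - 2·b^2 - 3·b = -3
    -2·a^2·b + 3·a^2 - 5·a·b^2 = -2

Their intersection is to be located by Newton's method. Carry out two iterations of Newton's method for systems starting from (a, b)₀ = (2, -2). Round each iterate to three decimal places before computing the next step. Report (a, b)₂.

(-0.902, -0.989)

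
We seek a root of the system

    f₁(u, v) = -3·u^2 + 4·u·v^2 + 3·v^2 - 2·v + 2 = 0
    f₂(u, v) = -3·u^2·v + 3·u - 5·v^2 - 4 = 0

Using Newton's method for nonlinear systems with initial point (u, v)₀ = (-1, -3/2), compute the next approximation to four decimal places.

(-1.0578, -0.3831)

At (-1, -3/2): F = (-0.2500, -13.7500).
Jacobian J = [[-6·u + 4·v^2, 8·u·v + 6·v - 2], [-6·u·v + 3, -3·u^2 - 10·v]].
At the point, J = [[15.0000, 1.0000], [-6.0000, 12.0000]] (det J = 186.0000).
Solving J·Δ = −F gives Δ = (-0.0578, 1.1169).
Then the next iterate is (u, v)₁ = (-1.0578, -0.3831).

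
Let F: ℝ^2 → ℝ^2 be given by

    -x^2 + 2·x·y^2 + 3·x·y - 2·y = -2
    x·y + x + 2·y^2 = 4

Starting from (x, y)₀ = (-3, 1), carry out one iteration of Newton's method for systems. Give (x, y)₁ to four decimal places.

At (-3, 1): F = (-24.0000, -8.0000).
Jacobian J = [[-2·x + 2·y^2 + 3·y, 4·x·y + 3·x - 2], [y + 1, x + 4·y]].
At the point, J = [[11.0000, -23.0000], [2.0000, 1.0000]] (det J = 57.0000).
Solving J·Δ = −F gives Δ = (3.6491, 0.7018).
Then the next iterate is (x, y)₁ = (0.6491, 1.7018).

(0.6491, 1.7018)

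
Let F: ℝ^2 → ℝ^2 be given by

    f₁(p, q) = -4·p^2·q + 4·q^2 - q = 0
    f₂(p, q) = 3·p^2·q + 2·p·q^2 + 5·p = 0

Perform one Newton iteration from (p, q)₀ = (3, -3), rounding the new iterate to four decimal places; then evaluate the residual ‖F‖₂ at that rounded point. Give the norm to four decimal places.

40.7740

At (3, -3): F = (147.0000, -12.0000).
Jacobian J = [[-8·p·q, -4·p^2 + 8·q - 1], [6·p·q + 2·q^2 + 5, 3·p^2 + 4·p·q]].
At the point, J = [[72.0000, -61.0000], [-31.0000, -9.0000]] (det J = -2539.0000).
Solving J·Δ = −F gives Δ = (-0.8094, 1.4545).
Then the next iterate is (p, q)₁ = (2.1906, -1.5455).
Re-evaluating at (2.1906, -1.5455): F = (40.765520, -0.831500), so ‖F‖₂ = 40.7740.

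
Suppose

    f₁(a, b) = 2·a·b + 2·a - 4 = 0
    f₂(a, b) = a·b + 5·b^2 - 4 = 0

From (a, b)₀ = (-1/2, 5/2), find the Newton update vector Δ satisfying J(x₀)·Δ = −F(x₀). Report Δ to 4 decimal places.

(0.9066, -1.1537)

At (-1/2, 5/2): F = (-7.5000, 26.0000).
Jacobian J = [[2·b + 2, 2·a], [b, a + 10·b]].
At the point, J = [[7.0000, -1.0000], [2.5000, 24.5000]] (det J = 174.0000).
Solving J·Δ = −F gives Δ = (0.9066, -1.1537).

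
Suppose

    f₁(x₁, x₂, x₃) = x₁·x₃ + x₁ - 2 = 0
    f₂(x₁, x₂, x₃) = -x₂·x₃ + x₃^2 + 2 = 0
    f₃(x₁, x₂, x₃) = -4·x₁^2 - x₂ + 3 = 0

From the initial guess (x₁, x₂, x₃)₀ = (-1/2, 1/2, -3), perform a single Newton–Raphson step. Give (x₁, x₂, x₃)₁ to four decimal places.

At (-1/2, 1/2, -3): F = (-1.0000, 12.5000, 1.5000).
Jacobian J = [[x₃ + 1, 0, x₁], [0, -x₃, -x₂ + 2·x₃], [-8·x₁, -1, 0]].
At the point, J = [[-2.0000, 0.0000, -0.5000], [0.0000, 3.0000, -6.5000], [4.0000, -1.0000, 0.0000]] (det J = 19.0000).
Solving J·Δ = −F gives Δ = (-0.7895, -1.6579, 1.1579).
Then the next iterate is (x₁, x₂, x₃)₁ = (-1.2895, -1.1579, -1.8421).

(-1.2895, -1.1579, -1.8421)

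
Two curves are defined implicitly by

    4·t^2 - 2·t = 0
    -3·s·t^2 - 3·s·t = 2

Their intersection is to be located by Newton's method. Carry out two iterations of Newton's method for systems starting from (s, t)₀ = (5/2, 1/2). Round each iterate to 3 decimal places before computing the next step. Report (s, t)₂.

(-0.889, 0.500)

At (5/2, 1/2): F = (0.000, -7.625).
Jacobian J = [[0, 8·t - 2], [-3·t^2 - 3·t, -6·s·t - 3·s]].
At the point, J = [[0.000, 2.000], [-2.250, -15.000]] (det J = 4.500).
Solving J·Δ = −F gives Δ = (-3.389, 0.000).
Then the next iterate is (s, t)₁ = (-0.889, 0.500).
Round to (-0.889, 0.500) and repeat: F = (0.000, 0.00025), J = [[0.000, 2.000], [-2.250, 5.334]].
Δ = (0.000, 0.000), so (s, t)₂ = (-0.889, 0.500).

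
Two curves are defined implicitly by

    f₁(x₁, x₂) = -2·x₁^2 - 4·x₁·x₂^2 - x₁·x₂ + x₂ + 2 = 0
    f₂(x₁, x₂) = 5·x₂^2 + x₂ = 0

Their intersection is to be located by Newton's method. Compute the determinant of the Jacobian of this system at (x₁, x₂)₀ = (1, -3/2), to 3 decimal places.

J = [[-4·x₁ - 4·x₂^2 - x₂, -8·x₁·x₂ - x₁ + 1], [0, 10·x₂ + 1]].
At the point, J = [[-11.500, 12.000], [0.000, -14.000]].
det J = 161.000.

161.000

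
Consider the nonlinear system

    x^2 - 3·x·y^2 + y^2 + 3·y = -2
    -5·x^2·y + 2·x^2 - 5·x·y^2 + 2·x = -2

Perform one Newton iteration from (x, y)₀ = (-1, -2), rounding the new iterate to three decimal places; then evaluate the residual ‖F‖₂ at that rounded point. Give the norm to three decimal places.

At (-1, -2): F = (13.000, 32.000).
Jacobian J = [[2·x - 3·y^2, -6·x·y + 2·y + 3], [-10·x·y + 4·x - 5·y^2 + 2, -5·x^2 - 10·x·y]].
At the point, J = [[-14.000, -13.000], [-42.000, -25.000]] (det J = -196.000).
Solving J·Δ = −F gives Δ = (0.464, 0.500).
Then the next iterate is (x, y)₁ = (-0.536, -1.500).
Re-evaluating at (-0.536, -1.500): F = (3.65530, 9.68731), so ‖F‖₂ = 10.354.

10.354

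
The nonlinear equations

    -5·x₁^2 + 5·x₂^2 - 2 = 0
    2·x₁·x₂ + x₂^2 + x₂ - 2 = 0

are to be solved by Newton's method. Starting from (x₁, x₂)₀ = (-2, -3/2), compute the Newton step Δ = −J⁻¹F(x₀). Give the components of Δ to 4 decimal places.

(0.8227, 0.3803)

At (-2, -3/2): F = (-10.7500, 4.7500).
Jacobian J = [[-10·x₁, 10·x₂], [2·x₂, 2·x₁ + 2·x₂ + 1]].
At the point, J = [[20.0000, -15.0000], [-3.0000, -6.0000]] (det J = -165.0000).
Solving J·Δ = −F gives Δ = (0.8227, 0.3803).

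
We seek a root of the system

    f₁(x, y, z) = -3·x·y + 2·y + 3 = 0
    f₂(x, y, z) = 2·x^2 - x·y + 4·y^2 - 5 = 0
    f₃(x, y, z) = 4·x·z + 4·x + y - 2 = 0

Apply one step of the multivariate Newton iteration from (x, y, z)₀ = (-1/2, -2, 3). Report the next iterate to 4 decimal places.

At (-1/2, -2, 3): F = (-4.0000, 10.5000, -12.0000).
Jacobian J = [[-3·y, -3·x + 2, 0], [4·x - y, -x + 8·y, 0], [4·z + 4, 1, 4·x]].
At the point, J = [[6.0000, 3.5000, 0.0000], [0.0000, -15.5000, 0.0000], [16.0000, 1.0000, -2.0000]] (det J = 186.0000).
Solving J·Δ = −F gives Δ = (0.2715, 0.6774, -3.4892).
Then the next iterate is (x, y, z)₁ = (-0.2285, -1.3226, -0.4892).

(-0.2285, -1.3226, -0.4892)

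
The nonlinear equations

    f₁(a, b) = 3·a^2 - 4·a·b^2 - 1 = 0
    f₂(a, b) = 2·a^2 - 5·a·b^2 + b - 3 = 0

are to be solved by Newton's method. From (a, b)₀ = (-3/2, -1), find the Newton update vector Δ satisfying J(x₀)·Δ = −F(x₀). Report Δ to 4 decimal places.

At (-3/2, -1): F = (11.7500, 8.0000).
Jacobian J = [[6·a - 4·b^2, -8·a·b], [4·a - 5·b^2, -10·a·b + 1]].
At the point, J = [[-13.0000, -12.0000], [-11.0000, -14.0000]] (det J = 50.0000).
Solving J·Δ = −F gives Δ = (1.3700, -0.5050).

(1.3700, -0.5050)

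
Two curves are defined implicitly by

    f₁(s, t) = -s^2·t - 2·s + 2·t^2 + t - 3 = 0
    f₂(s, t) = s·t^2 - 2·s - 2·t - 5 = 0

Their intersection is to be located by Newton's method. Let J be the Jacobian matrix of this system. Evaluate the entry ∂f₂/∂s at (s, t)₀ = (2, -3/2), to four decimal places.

0.2500

∂f₂/∂s = t^2 - 2.
At (2, -3/2) this is 0.2500.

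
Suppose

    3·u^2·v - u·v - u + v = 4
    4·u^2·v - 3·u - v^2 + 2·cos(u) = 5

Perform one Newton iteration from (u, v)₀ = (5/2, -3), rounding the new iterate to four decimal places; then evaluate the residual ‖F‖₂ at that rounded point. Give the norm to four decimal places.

At (5/2, -3): F = (-58.2500, -98.102287).
Jacobian J = [[6·u·v - v - 1, 3·u^2 - u + 1], [8·u·v - 2·sin(u) - 3, 4·u^2 - 2·v]].
At the point, J = [[-43.0000, 17.2500], [-64.196944, 31.0000]] (det J = -225.602711).
Solving J·Δ = −F gives Δ = (-0.5030, 2.1229).
Then the next iterate is (u, v)₁ = (1.9970, -0.8771).
Re-evaluating at (1.9970, -0.8771): F = (-15.616179, -26.578669), so ‖F‖₂ = 30.8268.

30.8268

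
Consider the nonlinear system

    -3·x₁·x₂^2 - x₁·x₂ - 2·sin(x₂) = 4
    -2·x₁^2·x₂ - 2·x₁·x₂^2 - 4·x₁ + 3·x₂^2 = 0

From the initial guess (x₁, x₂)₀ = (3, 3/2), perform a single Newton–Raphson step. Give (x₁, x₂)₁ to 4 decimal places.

At (3, 3/2): F = (-30.744990, -45.7500).
Jacobian J = [[-3·x₂^2 - x₂, -6·x₁·x₂ - x₁ - 2·cos(x₂)], [-4·x₁·x₂ - 2·x₂^2 - 4, -2·x₁^2 - 4·x₁·x₂ + 6·x₂]].
At the point, J = [[-8.2500, -30.141474], [-26.5000, -27.0000]] (det J = -575.999072).
Solving J·Δ = −F gives Δ = (-0.9529, -0.7592).
Then the next iterate is (x₁, x₂)₁ = (2.0471, 0.7408).

(2.0471, 0.7408)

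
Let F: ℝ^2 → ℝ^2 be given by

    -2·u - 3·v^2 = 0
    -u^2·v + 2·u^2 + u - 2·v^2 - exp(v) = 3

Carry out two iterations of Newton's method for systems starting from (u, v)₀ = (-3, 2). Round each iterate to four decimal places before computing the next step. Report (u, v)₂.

At (-3, 2): F = (-6.0000, -21.389056).
Jacobian J = [[-2, -6·v], [-2·u·v + 4·u + 1, -u^2 - 4·v - exp(v)]].
At the point, J = [[-2.0000, -12.0000], [1.0000, -24.389056]] (det J = 60.778112).
Solving J·Δ = −F gives Δ = (1.8154, -0.8026).
Then the next iterate is (u, v)₁ = (-1.1846, 1.1974).
Round to (-1.1846, 1.1974) and repeat: F = (-1.932100, -9.237359), J = [[-2.0000, -7.1844], [-0.901520, -9.504373]].
Δ = (3.8304, -1.3352), so (u, v)₂ = (2.6458, -0.1378).

(2.6458, -0.1378)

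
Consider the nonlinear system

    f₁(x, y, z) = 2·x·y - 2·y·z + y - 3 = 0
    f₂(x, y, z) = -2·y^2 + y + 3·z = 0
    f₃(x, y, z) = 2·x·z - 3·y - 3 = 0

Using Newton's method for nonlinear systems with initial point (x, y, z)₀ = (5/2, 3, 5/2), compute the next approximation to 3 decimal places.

(2.282, 2.223, 2.152)

At (5/2, 3, 5/2): F = (0.000, -7.500, 0.500).
Jacobian J = [[2·y, 2·x - 2·z + 1, -2·y], [0, -4·y + 1, 3], [2·z, -3, 2·x]].
At the point, J = [[6.000, 1.000, -6.000], [0.000, -11.000, 3.000], [5.000, -3.000, 5.000]] (det J = -591.000).
Solving J·Δ = −F gives Δ = (-0.218, -0.777, -0.348).
Then the next iterate is (x, y, z)₁ = (2.282, 2.223, 2.152).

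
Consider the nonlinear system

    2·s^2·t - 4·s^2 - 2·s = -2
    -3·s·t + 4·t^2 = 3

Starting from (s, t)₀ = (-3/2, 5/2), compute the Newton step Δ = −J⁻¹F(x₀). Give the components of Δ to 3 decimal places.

(0.315, -1.261)

At (-3/2, 5/2): F = (7.250, 33.250).
Jacobian J = [[4·s·t - 8·s - 2, 2·s^2], [-3·t, -3·s + 8·t]].
At the point, J = [[-5.000, 4.500], [-7.500, 24.500]] (det J = -88.750).
Solving J·Δ = −F gives Δ = (0.315, -1.261).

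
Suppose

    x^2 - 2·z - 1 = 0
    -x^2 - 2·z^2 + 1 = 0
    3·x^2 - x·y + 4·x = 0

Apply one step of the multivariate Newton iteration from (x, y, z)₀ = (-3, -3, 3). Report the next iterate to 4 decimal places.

(-2.0952, -1.6825, 1.2857)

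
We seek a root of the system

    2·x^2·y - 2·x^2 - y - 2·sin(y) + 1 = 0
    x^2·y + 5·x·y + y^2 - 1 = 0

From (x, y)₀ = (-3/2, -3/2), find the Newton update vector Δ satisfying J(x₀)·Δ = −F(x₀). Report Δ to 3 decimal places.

(0.221, 1.026)

At (-3/2, -3/2): F = (-6.75501, 9.125).
Jacobian J = [[4·x·y - 4·x, 2·x^2 - 2·cos(y) - 1], [2·x·y + 5·y, x^2 + 5·x + 2·y]].
At the point, J = [[15.000, 3.35853], [-3.000, -8.250]] (det J = -113.67442).
Solving J·Δ = −F gives Δ = (0.221, 1.026).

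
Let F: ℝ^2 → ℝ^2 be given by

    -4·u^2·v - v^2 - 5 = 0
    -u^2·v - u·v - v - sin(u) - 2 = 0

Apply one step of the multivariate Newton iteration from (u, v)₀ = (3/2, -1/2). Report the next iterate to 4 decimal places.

(1.3915, -0.6751)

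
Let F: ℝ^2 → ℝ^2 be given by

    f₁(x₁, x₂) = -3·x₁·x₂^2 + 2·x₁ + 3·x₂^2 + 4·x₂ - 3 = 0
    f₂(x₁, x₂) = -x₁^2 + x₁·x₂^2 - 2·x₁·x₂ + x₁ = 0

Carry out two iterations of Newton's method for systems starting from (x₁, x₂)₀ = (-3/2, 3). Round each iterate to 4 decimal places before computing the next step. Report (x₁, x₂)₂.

At (-3/2, 3): F = (73.5000, -8.2500).
Jacobian J = [[-3·x₂^2 + 2, -6·x₁·x₂ + 6·x₂ + 4], [-2·x₁ + x₂^2 - 2·x₂ + 1, 2·x₁·x₂ - 2·x₁]].
At the point, J = [[-25.0000, 49.0000], [7.0000, -6.0000]] (det J = -193.0000).
Solving J·Δ = −F gives Δ = (-0.1904, -1.5972).
Then the next iterate is (x₁, x₂)₁ = (-1.6904, 1.4028).
Round to (-1.6904, 1.4028) and repeat: F = (15.113293, -3.131716), J = [[-3.903544, 26.644559], [3.543048, -1.361786]].
Δ = (0.7056, -0.4638), so (x₁, x₂)₂ = (-0.9848, 0.9390).

(-0.9848, 0.9390)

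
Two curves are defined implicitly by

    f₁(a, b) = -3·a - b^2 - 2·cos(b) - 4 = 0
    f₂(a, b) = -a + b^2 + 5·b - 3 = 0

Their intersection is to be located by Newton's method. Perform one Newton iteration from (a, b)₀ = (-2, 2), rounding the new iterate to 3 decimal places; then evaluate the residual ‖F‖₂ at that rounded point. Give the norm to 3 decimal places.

At (-2, 2): F = (-1.16771, 13.000).
Jacobian J = [[-3, -2·b + 2·sin(b)], [-1, 2·b + 5]].
At the point, J = [[-3.000, -2.18141], [-1.000, 9.000]] (det J = -29.18141).
Solving J·Δ = −F gives Δ = (0.612, -1.376).
Then the next iterate is (a, b)₁ = (-1.388, 0.624).
Re-evaluating at (-1.388, 0.624): F = (-1.84847, 1.89738), so ‖F‖₂ = 2.649.

2.649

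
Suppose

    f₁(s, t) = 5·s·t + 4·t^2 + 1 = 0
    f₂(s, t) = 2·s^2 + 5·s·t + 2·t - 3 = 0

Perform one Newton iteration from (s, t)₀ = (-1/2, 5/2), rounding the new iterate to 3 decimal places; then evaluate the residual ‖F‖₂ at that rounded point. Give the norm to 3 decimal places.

At (-1/2, 5/2): F = (19.750, -3.750).
Jacobian J = [[5·t, 5·s + 8·t], [4·s + 5·t, 5·s + 2]].
At the point, J = [[12.500, 17.500], [10.500, -0.500]] (det J = -190.000).
Solving J·Δ = −F gives Δ = (0.293, -1.338).
Then the next iterate is (s, t)₁ = (-0.207, 1.162).
Re-evaluating at (-0.207, 1.162): F = (5.19831, -1.79297), so ‖F‖₂ = 5.499.

5.499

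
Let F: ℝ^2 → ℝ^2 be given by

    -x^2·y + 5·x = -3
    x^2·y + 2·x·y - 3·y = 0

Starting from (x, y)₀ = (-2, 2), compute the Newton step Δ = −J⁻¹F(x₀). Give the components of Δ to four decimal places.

At (-2, 2): F = (-15.0000, -6.0000).
Jacobian J = [[-2·x·y + 5, -x^2], [2·x·y + 2·y, x^2 + 2·x - 3]].
At the point, J = [[13.0000, -4.0000], [-4.0000, -3.0000]] (det J = -55.0000).
Solving J·Δ = −F gives Δ = (0.3818, -2.5091).

(0.3818, -2.5091)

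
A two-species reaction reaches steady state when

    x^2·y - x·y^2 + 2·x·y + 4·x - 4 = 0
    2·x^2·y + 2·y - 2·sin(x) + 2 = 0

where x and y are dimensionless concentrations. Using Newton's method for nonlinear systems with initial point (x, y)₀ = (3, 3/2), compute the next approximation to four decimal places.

At (3, 3/2): F = (23.7500, 31.717760).
Jacobian J = [[2·x·y - y^2 + 2·y + 4, x^2 - 2·x·y + 2·x], [4·x·y - 2·cos(x), 2·x^2 + 2]].
At the point, J = [[13.7500, 6.0000], [19.979985, 20.0000]] (det J = 155.120090).
Solving J·Δ = −F gives Δ = (-1.8353, 0.2476).
Then the next iterate is (x, y)₁ = (1.1647, 1.7476).

(1.1647, 1.7476)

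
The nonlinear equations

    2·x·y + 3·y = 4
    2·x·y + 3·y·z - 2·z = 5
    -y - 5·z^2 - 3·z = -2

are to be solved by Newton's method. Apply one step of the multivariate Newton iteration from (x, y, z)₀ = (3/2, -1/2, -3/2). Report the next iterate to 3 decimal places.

(-2.027, 0.079, -1.098)

At (3/2, -1/2, -3/2): F = (-7.000, -1.250, -4.250).
Jacobian J = [[2·y, 2·x + 3, 0], [2·y, 2·x + 3·z, 3·y - 2], [0, -1, -10·z - 3]].
At the point, J = [[-1.000, 6.000, 0.000], [-1.000, -1.500, -3.500], [0.000, -1.000, 12.000]] (det J = 93.500).
Solving J·Δ = −F gives Δ = (-3.527, 0.579, 0.402).
Then the next iterate is (x, y, z)₁ = (-2.027, 0.079, -1.098).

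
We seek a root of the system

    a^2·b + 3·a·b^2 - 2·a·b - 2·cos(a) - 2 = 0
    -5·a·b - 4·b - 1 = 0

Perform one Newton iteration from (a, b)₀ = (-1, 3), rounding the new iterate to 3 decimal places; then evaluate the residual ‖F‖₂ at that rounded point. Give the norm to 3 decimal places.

At (-1, 3): F = (-21.08060, 2.000).
Jacobian J = [[2·a·b + 3·b^2 - 2·b + 2·sin(a), a^2 + 6·a·b - 2·a], [-5·b, -5·a - 4]].
At the point, J = [[13.31706, -15.000], [-15.000, 1.000]] (det J = -211.68294).
Solving J·Δ = −F gives Δ = (0.042, -1.368).
Then the next iterate is (a, b)₁ = (-0.958, 1.632).
Re-evaluating at (-0.958, 1.632): F = (-6.18029, 0.28928), so ‖F‖₂ = 6.187.

6.187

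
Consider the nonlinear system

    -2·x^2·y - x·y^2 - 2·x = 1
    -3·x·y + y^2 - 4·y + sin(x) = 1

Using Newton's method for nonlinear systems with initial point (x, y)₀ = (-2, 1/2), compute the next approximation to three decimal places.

(-2.873, 0.162)

At (-2, 1/2): F = (-0.500, -0.65930).
Jacobian J = [[-4·x·y - y^2 - 2, -2·x^2 - 2·x·y], [-3·y + cos(x), -3·x + 2·y - 4]].
At the point, J = [[1.750, -6.000], [-1.91615, 3.000]] (det J = -6.24688).
Solving J·Δ = −F gives Δ = (-0.873, -0.338).
Then the next iterate is (x, y)₁ = (-2.873, 0.162).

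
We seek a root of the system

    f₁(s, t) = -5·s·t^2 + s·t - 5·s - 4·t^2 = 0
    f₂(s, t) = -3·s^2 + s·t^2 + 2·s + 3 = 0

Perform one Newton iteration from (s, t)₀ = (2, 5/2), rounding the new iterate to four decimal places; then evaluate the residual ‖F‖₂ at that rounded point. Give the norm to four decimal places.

At (2, 5/2): F = (-92.5000, 7.5000).
Jacobian J = [[-5·t^2 + t - 5, -10·s·t + s - 8·t], [-6·s + t^2 + 2, 2·s·t]].
At the point, J = [[-33.7500, -68.0000], [-3.7500, 10.0000]] (det J = -592.5000).
Solving J·Δ = −F gives Δ = (-0.7004, -1.0127).
Then the next iterate is (s, t)₁ = (1.2996, 1.4873).
Re-evaluating at (1.2996, 1.4873): F = (-27.787324, 3.407114), so ‖F‖₂ = 27.9954.

27.9954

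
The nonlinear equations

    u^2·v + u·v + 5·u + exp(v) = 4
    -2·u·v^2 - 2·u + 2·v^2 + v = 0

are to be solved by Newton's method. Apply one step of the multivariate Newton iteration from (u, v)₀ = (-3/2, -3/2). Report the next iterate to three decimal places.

(0.026, -1.298)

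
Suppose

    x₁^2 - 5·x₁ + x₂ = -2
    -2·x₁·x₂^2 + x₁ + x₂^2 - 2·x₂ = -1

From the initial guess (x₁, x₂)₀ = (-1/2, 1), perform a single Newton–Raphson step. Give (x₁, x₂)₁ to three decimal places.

At (-1/2, 1): F = (5.750, 0.500).
Jacobian J = [[2·x₁ - 5, 1], [-2·x₂^2 + 1, -4·x₁·x₂ + 2·x₂ - 2]].
At the point, J = [[-6.000, 1.000], [-1.000, 2.000]] (det J = -11.000).
Solving J·Δ = −F gives Δ = (1.000, 0.250).
Then the next iterate is (x₁, x₂)₁ = (0.500, 1.250).

(0.500, 1.250)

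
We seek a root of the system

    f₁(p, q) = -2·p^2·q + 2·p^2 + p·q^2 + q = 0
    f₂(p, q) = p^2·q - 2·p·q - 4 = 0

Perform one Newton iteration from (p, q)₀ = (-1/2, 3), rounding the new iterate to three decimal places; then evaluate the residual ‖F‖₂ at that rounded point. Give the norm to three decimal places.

At (-1/2, 3): F = (-2.500, -0.250).
Jacobian J = [[-4·p·q + 4·p + q^2, -2·p^2 + 2·p·q + 1], [2·p·q - 2·q, p^2 - 2·p]].
At the point, J = [[13.000, -2.500], [-9.000, 1.250]] (det J = -6.250).
Solving J·Δ = −F gives Δ = (-0.600, -4.120).
Then the next iterate is (p, q)₁ = (-1.100, -1.120).
Re-evaluating at (-1.100, -1.120): F = (2.63056, -7.81920), so ‖F‖₂ = 8.250.

8.250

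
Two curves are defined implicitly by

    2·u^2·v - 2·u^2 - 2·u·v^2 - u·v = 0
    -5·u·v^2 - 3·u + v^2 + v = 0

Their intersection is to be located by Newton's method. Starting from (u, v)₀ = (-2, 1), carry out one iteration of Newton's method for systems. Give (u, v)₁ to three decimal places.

(0.480, 1.080)

At (-2, 1): F = (6.000, 18.000).
Jacobian J = [[4·u·v - 4·u - 2·v^2 - v, 2·u^2 - 4·u·v - u], [-5·v^2 - 3, -10·u·v + 2·v + 1]].
At the point, J = [[-3.000, 18.000], [-8.000, 23.000]] (det J = 75.000).
Solving J·Δ = −F gives Δ = (2.480, 0.080).
Then the next iterate is (u, v)₁ = (0.480, 1.080).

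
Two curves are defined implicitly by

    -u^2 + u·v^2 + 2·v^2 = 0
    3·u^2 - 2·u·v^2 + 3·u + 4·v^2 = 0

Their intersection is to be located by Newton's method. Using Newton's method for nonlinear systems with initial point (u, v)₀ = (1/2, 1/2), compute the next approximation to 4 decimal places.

(0.1016, 0.2305)

At (1/2, 1/2): F = (0.3750, 3.0000).
Jacobian J = [[-2·u + v^2, 2·u·v + 4·v], [6·u - 2·v^2 + 3, -4·u·v + 8·v]].
At the point, J = [[-0.7500, 2.5000], [5.5000, 3.0000]] (det J = -16.0000).
Solving J·Δ = −F gives Δ = (-0.3984, -0.2695).
Then the next iterate is (u, v)₁ = (0.1016, 0.2305).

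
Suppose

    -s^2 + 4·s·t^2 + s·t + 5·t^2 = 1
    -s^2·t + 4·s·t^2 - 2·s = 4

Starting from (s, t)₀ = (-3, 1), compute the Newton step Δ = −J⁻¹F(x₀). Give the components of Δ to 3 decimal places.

At (-3, 1): F = (-20.000, -19.000).
Jacobian J = [[-2·s + 4·t^2 + t, 8·s·t + s + 10·t], [-2·s·t + 4·t^2 - 2, -s^2 + 8·s·t]].
At the point, J = [[11.000, -17.000], [8.000, -33.000]] (det J = -227.000).
Solving J·Δ = −F gives Δ = (1.485, -0.216).

(1.485, -0.216)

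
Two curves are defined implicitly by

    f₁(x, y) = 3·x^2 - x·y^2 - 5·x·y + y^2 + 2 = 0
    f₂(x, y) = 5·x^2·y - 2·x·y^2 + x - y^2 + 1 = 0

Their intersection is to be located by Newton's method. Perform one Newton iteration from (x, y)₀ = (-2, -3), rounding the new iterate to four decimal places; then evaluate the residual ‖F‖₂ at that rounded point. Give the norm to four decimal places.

At (-2, -3): F = (11.0000, -34.0000).
Jacobian J = [[6·x - y^2 - 5·y, -2·x·y - 5·x + 2·y], [10·x·y - 2·y^2 + 1, 5·x^2 - 4·x·y - 2·y]].
At the point, J = [[-6.0000, -8.0000], [43.0000, 2.0000]] (det J = 332.0000).
Solving J·Δ = −F gives Δ = (0.7530, 0.8102).
Then the next iterate is (x, y)₁ = (-1.2470, -2.1898).
Re-evaluating at (-1.2470, -2.1898): F = (3.786492, -10.108729), so ‖F‖₂ = 10.7946.

10.7946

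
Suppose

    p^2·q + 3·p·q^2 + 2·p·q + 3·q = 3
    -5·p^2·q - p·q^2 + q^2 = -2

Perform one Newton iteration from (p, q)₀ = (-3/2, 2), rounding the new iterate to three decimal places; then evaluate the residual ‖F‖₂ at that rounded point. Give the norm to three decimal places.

At (-3/2, 2): F = (-16.500, -10.500).
Jacobian J = [[2·p·q + 3·q^2 + 2·q, p^2 + 6·p·q + 2·p + 3], [-10·p·q - q^2, -5·p^2 - 2·p·q + 2·q]].
At the point, J = [[10.000, -15.750], [26.000, -1.250]] (det J = 397.000).
Solving J·Δ = −F gives Δ = (0.365, -0.816).
Then the next iterate is (p, q)₁ = (-1.135, 1.184).
Re-evaluating at (-1.135, 1.184): F = (-5.38374, -2.63333), so ‖F‖₂ = 5.993.

5.993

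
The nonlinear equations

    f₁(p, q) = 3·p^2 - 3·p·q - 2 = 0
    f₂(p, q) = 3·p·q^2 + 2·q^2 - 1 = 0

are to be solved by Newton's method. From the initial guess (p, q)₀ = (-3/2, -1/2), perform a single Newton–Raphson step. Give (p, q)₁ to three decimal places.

(-0.887, -0.034)

At (-3/2, -1/2): F = (2.500, -1.625).
Jacobian J = [[6·p - 3·q, -3·p], [3·q^2, 6·p·q + 4·q]].
At the point, J = [[-7.500, 4.500], [0.750, 2.500]] (det J = -22.125).
Solving J·Δ = −F gives Δ = (0.613, 0.466).
Then the next iterate is (p, q)₁ = (-0.887, -0.034).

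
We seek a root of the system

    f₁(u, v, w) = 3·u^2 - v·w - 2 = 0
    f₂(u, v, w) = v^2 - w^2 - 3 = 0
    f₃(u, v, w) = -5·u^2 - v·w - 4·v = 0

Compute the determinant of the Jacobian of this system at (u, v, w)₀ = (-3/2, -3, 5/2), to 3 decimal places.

912.000

J = [[6·u, -w, -v], [0, 2·v, -2·w], [-10·u, -w - 4, -v]].
At the point, J = [[-9.000, -2.500, 3.000], [0.000, -6.000, -5.000], [15.000, -6.500, 3.000]].
det J = 912.000.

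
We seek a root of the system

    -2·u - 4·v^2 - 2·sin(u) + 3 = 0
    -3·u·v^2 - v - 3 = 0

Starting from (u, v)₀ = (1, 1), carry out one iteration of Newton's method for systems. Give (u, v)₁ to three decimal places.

(-8.533, 4.085)

At (1, 1): F = (-4.68294, -7.000).
Jacobian J = [[-2·cos(u) - 2, -8·v], [-3·v^2, -6·u·v - 1]].
At the point, J = [[-3.08060, -8.000], [-3.000, -7.000]] (det J = -2.43577).
Solving J·Δ = −F gives Δ = (-9.533, 3.085).
Then the next iterate is (u, v)₁ = (-8.533, 4.085).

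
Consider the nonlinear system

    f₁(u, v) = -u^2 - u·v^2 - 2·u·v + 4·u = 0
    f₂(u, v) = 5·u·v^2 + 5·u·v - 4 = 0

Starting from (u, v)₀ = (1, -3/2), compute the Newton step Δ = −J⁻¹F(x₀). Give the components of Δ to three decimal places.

At (1, -3/2): F = (3.750, -0.250).
Jacobian J = [[-2·u - v^2 - 2·v + 4, -2·u·v - 2·u], [5·v^2 + 5·v, 10·u·v + 5·u]].
At the point, J = [[2.750, 1.000], [3.750, -10.000]] (det J = -31.250).
Solving J·Δ = −F gives Δ = (-1.192, -0.472).

(-1.192, -0.472)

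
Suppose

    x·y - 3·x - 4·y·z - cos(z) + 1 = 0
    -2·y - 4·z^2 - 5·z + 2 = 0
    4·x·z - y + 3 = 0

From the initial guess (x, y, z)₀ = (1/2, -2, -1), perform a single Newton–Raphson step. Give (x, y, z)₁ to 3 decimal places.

(0.315, 0.785, -1.477)

At (1/2, -2, -1): F = (-10.04030, 7.000, 3.000).
Jacobian J = [[y - 3, x - 4·z, -4·y + sin(z)], [0, -2, -8·z - 5], [4·z, -1, 4·x]].
At the point, J = [[-5.000, 4.500, 7.15853], [0.000, -2.000, 3.000], [-4.000, -1.000, 2.000]] (det J = -106.26823).
Solving J·Δ = −F gives Δ = (-0.185, 2.785, -0.477).
Then the next iterate is (x, y, z)₁ = (0.315, 0.785, -1.477).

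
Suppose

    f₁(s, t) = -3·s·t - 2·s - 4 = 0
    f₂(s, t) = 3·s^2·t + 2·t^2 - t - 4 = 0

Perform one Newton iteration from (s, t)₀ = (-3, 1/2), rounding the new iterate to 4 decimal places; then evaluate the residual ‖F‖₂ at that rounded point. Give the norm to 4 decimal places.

51.2415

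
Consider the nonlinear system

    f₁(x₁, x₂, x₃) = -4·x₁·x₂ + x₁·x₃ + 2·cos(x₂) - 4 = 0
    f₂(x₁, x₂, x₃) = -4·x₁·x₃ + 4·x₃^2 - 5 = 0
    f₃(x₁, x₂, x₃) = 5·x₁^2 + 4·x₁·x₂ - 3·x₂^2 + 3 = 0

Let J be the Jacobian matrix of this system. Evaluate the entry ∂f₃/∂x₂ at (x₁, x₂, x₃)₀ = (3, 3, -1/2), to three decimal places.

-6.000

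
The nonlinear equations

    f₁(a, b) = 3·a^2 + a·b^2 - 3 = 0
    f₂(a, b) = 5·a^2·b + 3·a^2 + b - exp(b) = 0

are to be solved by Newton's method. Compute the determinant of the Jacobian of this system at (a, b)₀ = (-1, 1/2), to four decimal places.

-36.0199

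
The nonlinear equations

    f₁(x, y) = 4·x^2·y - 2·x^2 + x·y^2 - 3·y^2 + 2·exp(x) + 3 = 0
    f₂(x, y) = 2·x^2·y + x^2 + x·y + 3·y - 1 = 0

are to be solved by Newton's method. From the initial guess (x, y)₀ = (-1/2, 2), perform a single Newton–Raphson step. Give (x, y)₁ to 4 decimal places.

(0.5490, 1.2990)

At (-1/2, 2): F = (-8.286939, 5.2500).
Jacobian J = [[8·x·y - 4·x + y^2 + 2·exp(x), 4·x^2 + 2·x·y - 6·y], [4·x·y + 2·x + y, 2·x^2 + x + 3]].
At the point, J = [[-0.786939, -13.0000], [-3.0000, 3.0000]] (det J = -41.360816).
Solving J·Δ = −F gives Δ = (1.0490, -0.7010).
Then the next iterate is (x, y)₁ = (0.5490, 1.2990).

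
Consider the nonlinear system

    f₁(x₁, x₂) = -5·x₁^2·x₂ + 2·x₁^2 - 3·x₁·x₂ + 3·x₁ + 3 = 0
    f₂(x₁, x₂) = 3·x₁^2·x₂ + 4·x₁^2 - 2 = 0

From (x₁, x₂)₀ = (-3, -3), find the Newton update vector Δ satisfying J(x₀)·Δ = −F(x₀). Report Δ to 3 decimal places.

(1.147, 0.467)

At (-3, -3): F = (120.000, -47.000).
Jacobian J = [[-10·x₁·x₂ + 4·x₁ - 3·x₂ + 3, -5·x₁^2 - 3·x₁], [6·x₁·x₂ + 8·x₁, 3·x₁^2]].
At the point, J = [[-90.000, -36.000], [30.000, 27.000]] (det J = -1350.000).
Solving J·Δ = −F gives Δ = (1.147, 0.467).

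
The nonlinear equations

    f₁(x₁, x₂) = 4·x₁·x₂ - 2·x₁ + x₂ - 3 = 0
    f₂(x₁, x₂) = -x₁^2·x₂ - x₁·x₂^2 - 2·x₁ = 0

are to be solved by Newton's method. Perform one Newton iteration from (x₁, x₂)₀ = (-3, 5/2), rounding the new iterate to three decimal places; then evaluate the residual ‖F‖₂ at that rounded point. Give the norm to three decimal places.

At (-3, 5/2): F = (-24.500, 2.250).
Jacobian J = [[4·x₂ - 2, 4·x₁ + 1], [-2·x₁·x₂ - x₂^2 - 2, -x₁^2 - 2·x₁·x₂]].
At the point, J = [[8.000, -11.000], [6.750, 6.000]] (det J = 122.250).
Solving J·Δ = −F gives Δ = (1.000, -1.500).
Then the next iterate is (x₁, x₂)₁ = (-2.000, 1.000).
Re-evaluating at (-2.000, 1.000): F = (-6.000, 2.000), so ‖F‖₂ = 6.325.

6.325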